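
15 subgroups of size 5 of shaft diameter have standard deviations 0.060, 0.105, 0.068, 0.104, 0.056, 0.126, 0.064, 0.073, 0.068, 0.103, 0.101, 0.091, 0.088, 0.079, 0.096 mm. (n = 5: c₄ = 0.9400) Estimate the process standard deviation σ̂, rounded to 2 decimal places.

s̄ = (0.060 + 0.105 + 0.068 + 0.104 + 0.056 + 0.126 + 0.064 + 0.073 + 0.068 + 0.103 + 0.101 + 0.091 + 0.088 + 0.079 + 0.096) / 15 = 0.0855
σ̂ = s̄ / c₄ = 0.0855 / 0.9400 = 0.0909

0.09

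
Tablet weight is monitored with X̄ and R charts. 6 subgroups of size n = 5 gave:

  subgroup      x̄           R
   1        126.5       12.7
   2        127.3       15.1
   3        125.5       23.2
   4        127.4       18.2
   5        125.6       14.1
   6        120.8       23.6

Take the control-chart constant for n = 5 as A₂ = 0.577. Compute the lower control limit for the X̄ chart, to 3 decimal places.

115.236

X̄̄ = (126.5 + 127.3 + 125.5 + 127.4 + 125.6 + 120.8) / 6 = 753.1000 / 6 = 125.5167
R̄ = (12.7 + 15.1 + 23.2 + 18.2 + 14.1 + 23.6) / 6 = 106.9000 / 6 = 17.8167
LCL = X̄̄ − A₂·R̄ = 125.5167 − 0.577 × 17.8167 = 115.2365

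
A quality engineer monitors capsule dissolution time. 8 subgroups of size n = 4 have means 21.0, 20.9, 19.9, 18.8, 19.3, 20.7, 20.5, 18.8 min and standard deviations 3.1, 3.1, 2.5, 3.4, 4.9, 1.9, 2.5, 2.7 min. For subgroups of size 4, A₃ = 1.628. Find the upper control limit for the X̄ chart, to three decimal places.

24.892

X̄̄ = (21.0 + 20.9 + 19.9 + 18.8 + 19.3 + 20.7 + 20.5 + 18.8) / 8 = 19.9875
s̄ = (3.1 + 3.1 + 2.5 + 3.4 + 4.9 + 1.9 + 2.5 + 2.7) / 8 = 3.0125
UCL = X̄̄ + A₃·s̄ = 19.9875 + 1.628 × 3.0125 = 24.8919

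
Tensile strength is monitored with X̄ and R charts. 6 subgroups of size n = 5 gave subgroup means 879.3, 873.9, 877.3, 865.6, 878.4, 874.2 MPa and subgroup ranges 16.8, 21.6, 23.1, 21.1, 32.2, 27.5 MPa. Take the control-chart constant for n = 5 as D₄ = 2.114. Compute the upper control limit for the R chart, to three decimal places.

R̄ = (16.8 + 21.6 + 23.1 + 21.1 + 32.2 + 27.5) / 6 = 142.3000 / 6 = 23.7167
UCL_R = D₄·R̄ = 2.114 × 23.7167 = 50.1370

50.137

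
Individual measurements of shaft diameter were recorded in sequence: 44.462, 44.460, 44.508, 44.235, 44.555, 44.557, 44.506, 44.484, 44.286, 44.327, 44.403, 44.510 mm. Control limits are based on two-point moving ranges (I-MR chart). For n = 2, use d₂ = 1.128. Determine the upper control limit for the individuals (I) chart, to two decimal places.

44.72

X̄ = (44.462 + 44.460 + 44.508 + 44.235 + 44.555 + 44.557 + 44.506 + 44.484 + 44.286 + 44.327 + 44.403 + 44.510) / 12 = 44.4411
Moving ranges: 0.002, 0.048, 0.273, 0.320, 0.002, 0.051, 0.022, 0.198, 0.041, 0.076, 0.107; M̄R̄ = 1.1400 / 11 = 0.1036
UCL = X̄ + 3·M̄R̄/d₂ = 44.4411 + 3 × 0.1036 / 1.128 = 44.7167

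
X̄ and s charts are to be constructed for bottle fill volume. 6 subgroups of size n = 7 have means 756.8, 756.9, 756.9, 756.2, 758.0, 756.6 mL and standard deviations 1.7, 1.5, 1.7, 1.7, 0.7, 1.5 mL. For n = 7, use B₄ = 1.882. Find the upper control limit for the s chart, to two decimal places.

s̄ = (1.7 + 1.5 + 1.7 + 1.7 + 0.7 + 1.5) / 6 = 1.4667
UCL_s = B₄·s̄ = 1.882 × 1.4667 = 2.7603

2.76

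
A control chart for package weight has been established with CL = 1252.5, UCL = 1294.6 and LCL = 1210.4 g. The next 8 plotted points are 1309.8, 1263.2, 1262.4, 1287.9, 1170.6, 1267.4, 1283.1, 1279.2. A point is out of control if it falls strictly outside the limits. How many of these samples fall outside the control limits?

Compare each point to [1210.4, 1294.6]: sample 1 = 1309.8 > UCL; sample 5 = 1170.6 < LCL.

2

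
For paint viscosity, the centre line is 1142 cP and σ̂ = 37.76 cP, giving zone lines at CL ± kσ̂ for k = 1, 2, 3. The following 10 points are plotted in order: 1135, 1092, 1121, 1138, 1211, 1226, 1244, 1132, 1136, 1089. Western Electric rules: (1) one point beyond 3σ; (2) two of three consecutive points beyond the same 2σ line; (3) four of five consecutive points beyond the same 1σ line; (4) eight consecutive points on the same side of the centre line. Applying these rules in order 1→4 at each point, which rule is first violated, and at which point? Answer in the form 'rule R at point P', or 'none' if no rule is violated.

Zone of each point (C = within 1σ̂, B = 1σ̂–2σ̂, A = 2σ̂–3σ̂, * = beyond 3σ̂; sign = side of CL): 1:-C, 2:-B, 3:-C, 4:-C, 5:+B, 6:+A, 7:+A, 8:-C, 9:-C, 10:-B
Rule 2 (two of three consecutive points beyond the same 2σ limit) is satisfied at point 7.

rule 2 at point 7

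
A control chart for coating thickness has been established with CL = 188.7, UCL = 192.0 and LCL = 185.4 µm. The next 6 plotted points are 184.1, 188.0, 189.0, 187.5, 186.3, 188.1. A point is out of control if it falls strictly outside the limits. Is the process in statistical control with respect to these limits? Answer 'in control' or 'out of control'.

out of control

Compare each point to [185.4, 192.0]: sample 1 = 184.1 < LCL.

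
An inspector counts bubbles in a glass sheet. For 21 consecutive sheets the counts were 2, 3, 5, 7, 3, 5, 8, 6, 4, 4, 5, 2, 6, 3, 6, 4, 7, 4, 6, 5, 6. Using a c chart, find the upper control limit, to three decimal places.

11.389

c̄ = (2 + 3 + 5 + 7 + 3 + 5 + 8 + 6 + 4 + 4 + 5 + 2 + 6 + 3 + 6 + 4 + 7 + 4 + 6 + 5 + 6) / 21 = 101 / 21 = 4.8095
UCL = c̄ + 3√c̄ = 4.8095 + 3 × √4.8095 = 4.8095 + 3 × 2.1931 = 11.3887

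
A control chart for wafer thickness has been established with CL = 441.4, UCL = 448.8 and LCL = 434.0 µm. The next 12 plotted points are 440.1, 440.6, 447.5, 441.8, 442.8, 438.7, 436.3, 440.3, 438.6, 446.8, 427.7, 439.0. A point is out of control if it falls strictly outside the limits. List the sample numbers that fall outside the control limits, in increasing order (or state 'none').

Compare each point to [434.0, 448.8]: sample 11 = 427.7 < LCL.

11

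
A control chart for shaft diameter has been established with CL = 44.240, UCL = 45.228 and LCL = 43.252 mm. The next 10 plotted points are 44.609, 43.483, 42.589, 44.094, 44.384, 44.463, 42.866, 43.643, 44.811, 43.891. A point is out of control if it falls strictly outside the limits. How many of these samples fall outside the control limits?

Compare each point to [43.252, 45.228]: sample 3 = 42.589 < LCL; sample 7 = 42.866 < LCL.

2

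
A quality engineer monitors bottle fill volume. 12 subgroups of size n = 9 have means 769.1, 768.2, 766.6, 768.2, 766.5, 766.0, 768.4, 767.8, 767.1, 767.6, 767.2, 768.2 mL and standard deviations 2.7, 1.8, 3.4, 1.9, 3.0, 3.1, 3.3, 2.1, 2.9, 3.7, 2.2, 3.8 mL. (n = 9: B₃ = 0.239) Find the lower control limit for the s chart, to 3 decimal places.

s̄ = (2.7 + 1.8 + 3.4 + 1.9 + 3.0 + 3.1 + 3.3 + 2.1 + 2.9 + 3.7 + 2.2 + 3.8) / 12 = 2.8250
LCL_s = B₃·s̄ = 0.239 × 2.8250 = 0.6752

0.675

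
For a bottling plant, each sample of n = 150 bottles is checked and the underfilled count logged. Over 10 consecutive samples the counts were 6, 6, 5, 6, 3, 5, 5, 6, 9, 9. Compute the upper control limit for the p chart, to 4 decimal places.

p̄ = Σdᵢ / (k·n) = 60 / (10 × 150) = 0.04000
UCL = p̄ + 3·√(p̄(1−p̄)/n) = 0.04000 + 3 × √(0.04000×0.96000/150) = 0.04000 + 3 × 0.01600 = 0.08800

0.0880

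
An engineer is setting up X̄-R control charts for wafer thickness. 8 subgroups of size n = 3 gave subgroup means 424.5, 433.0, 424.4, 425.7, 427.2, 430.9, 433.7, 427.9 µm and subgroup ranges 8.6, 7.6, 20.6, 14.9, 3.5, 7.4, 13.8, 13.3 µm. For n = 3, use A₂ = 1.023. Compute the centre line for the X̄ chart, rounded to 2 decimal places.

428.41

X̄̄ = (424.5 + 433.0 + 424.4 + 425.7 + 427.2 + 430.9 + 433.7 + 427.9) / 8 = 3427.3000 / 8 = 428.4125
CL = X̄̄ = 428.4125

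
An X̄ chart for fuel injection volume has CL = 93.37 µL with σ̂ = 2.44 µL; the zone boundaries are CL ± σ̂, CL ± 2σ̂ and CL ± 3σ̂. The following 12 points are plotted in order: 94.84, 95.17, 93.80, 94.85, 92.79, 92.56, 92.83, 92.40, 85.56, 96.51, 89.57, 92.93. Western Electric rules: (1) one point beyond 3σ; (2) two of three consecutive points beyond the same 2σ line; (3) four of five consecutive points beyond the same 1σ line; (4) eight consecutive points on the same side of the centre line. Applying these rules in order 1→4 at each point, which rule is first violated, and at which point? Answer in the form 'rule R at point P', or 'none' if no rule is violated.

Zone of each point (C = within 1σ̂, B = 1σ̂–2σ̂, A = 2σ̂–3σ̂, * = beyond 3σ̂; sign = side of CL): 1:+C, 2:+C, 3:+C, 4:+C, 5:-C, 6:-C, 7:-C, 8:-C, 9:-*, 10:+B, 11:-B, 12:-C
Rule 1 (one point beyond the 3σ limits) is satisfied at point 9.

rule 1 at point 9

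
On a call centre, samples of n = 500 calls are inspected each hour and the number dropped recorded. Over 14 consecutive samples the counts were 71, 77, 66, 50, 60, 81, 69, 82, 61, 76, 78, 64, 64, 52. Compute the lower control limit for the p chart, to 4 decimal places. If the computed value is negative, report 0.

0.0899

p̄ = Σdᵢ / (k·n) = 951 / (14 × 500) = 0.13586
LCL = p̄ − 3·√(p̄(1−p̄)/n) = 0.13586 − 3 × 0.01532 = 0.08989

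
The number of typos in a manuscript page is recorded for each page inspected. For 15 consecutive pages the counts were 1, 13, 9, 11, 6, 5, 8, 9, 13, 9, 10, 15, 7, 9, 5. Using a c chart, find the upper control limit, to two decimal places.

c̄ = (1 + 13 + 9 + 11 + 6 + 5 + 8 + 9 + 13 + 9 + 10 + 15 + 7 + 9 + 5) / 15 = 130 / 15 = 8.6667
UCL = c̄ + 3√c̄ = 8.6667 + 3 × √8.6667 = 8.6667 + 3 × 2.9439 = 17.4984

17.50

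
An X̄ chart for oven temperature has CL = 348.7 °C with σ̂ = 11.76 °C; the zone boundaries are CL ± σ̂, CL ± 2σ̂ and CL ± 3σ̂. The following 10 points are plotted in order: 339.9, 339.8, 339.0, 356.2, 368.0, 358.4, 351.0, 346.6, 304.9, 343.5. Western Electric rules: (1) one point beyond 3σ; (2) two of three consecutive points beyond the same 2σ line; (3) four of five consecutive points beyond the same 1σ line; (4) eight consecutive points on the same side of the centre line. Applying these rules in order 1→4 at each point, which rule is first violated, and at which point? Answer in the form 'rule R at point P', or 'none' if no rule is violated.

rule 1 at point 9

Zone of each point (C = within 1σ̂, B = 1σ̂–2σ̂, A = 2σ̂–3σ̂, * = beyond 3σ̂; sign = side of CL): 1:-C, 2:-C, 3:-C, 4:+C, 5:+B, 6:+C, 7:+C, 8:-C, 9:-*, 10:-C
Rule 1 (one point beyond the 3σ limits) is satisfied at point 9.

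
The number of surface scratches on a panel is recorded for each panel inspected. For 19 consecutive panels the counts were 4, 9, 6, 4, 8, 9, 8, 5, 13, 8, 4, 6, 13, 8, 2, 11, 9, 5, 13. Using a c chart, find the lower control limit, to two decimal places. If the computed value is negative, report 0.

c̄ = (4 + 9 + 6 + 4 + 8 + 9 + 8 + 5 + 13 + 8 + 4 + 6 + 13 + 8 + 2 + 11 + 9 + 5 + 13) / 19 = 145 / 19 = 7.6316
LCL = c̄ − 3√c̄ = 7.6316 − 3 × 2.7625 = -0.6560 → 0 (cannot be negative)

0.00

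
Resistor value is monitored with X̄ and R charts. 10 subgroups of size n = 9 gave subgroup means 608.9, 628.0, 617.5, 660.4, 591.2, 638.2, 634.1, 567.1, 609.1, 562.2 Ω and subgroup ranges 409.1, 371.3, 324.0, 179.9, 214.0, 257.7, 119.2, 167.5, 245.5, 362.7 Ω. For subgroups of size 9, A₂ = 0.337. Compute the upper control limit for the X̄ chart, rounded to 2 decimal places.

701.01

X̄̄ = (608.9 + 628.0 + 617.5 + 660.4 + 591.2 + 638.2 + 634.1 + 567.1 + 609.1 + 562.2) / 10 = 6116.7000 / 10 = 611.6700
R̄ = (409.1 + 371.3 + 324.0 + 179.9 + 214.0 + 257.7 + 119.2 + 167.5 + 245.5 + 362.7) / 10 = 2650.9000 / 10 = 265.0900
UCL = X̄̄ + A₂·R̄ = 611.6700 + 0.337 × 265.0900 = 701.0053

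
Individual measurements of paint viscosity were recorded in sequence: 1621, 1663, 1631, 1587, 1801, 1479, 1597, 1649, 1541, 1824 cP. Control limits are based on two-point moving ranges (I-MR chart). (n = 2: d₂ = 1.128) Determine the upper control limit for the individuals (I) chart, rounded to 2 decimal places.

X̄ = (1621 + 1663 + 1631 + 1587 + 1801 + 1479 + 1597 + 1649 + 1541 + 1824) / 10 = 1639.3000
Moving ranges: 42, 32, 44, 214, 322, 118, 52, 108, 283; M̄R̄ = 1215.0000 / 9 = 135.0000
UCL = X̄ + 3·M̄R̄/d₂ = 1639.3000 + 3 × 135.0000 / 1.128 = 1998.3426

1998.34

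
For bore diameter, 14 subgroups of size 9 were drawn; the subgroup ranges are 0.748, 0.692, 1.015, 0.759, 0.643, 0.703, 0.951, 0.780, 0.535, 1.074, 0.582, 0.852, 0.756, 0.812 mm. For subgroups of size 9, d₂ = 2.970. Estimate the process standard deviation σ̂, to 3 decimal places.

R̄ = (0.748 + 0.692 + 1.015 + 0.759 + 0.643 + 0.703 + 0.951 + 0.780 + 0.535 + 1.074 + 0.582 + 0.852 + 0.756 + 0.812) / 14 = 0.7787
σ̂ = R̄ / d₂ = 0.7787 / 2.970 = 0.2622

0.262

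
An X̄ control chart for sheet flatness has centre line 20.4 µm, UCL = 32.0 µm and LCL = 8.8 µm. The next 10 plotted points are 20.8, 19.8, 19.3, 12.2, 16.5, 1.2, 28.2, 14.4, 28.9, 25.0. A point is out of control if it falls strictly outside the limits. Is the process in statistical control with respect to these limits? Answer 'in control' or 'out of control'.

out of control

Compare each point to [8.8, 32.0]: sample 6 = 1.2 < LCL.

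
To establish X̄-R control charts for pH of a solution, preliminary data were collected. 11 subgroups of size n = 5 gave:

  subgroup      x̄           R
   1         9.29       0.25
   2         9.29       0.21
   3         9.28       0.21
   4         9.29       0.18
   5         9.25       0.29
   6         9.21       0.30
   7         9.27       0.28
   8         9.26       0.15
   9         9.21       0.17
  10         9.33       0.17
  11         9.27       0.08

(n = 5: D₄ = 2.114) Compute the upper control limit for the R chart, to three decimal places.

R̄ = (0.25 + 0.21 + 0.21 + 0.18 + 0.29 + 0.30 + 0.28 + 0.15 + 0.17 + 0.17 + 0.08) / 11 = 2.2900 / 11 = 0.2082
UCL_R = D₄·R̄ = 2.114 × 0.2082 = 0.4401

0.440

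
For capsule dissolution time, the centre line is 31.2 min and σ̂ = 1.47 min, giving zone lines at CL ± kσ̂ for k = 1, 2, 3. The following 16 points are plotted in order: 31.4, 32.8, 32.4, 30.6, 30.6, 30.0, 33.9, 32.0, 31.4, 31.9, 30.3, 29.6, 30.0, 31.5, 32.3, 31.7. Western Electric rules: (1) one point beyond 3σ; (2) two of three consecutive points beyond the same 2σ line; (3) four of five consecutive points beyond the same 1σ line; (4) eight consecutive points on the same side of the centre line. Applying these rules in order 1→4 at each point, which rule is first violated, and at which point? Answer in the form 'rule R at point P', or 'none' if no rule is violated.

none

Zone of each point (C = within 1σ̂, B = 1σ̂–2σ̂, A = 2σ̂–3σ̂, * = beyond 3σ̂; sign = side of CL): 1:+C, 2:+B, 3:+C, 4:-C, 5:-C, 6:-C, 7:+B, 8:+C, 9:+C, 10:+C, 11:-C, 12:-B, 13:-C, 14:+C, 15:+C, 16:+C
No rule fires across all 16 points.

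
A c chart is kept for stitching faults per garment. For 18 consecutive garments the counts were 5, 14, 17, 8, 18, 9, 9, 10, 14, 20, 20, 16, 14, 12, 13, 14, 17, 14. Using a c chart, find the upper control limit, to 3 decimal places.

c̄ = (5 + 14 + 17 + 8 + 18 + 9 + 9 + 10 + 14 + 20 + 20 + 16 + 14 + 12 + 13 + 14 + 17 + 14) / 18 = 244 / 18 = 13.5556
UCL = c̄ + 3√c̄ = 13.5556 + 3 × √13.5556 = 13.5556 + 3 × 3.6818 = 24.6009

24.601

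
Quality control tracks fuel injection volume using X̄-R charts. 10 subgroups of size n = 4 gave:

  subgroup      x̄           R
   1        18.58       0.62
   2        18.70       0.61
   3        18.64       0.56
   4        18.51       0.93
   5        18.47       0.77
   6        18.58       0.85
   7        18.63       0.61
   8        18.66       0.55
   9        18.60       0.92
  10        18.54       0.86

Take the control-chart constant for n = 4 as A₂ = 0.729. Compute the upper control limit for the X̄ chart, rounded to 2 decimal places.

19.12

X̄̄ = (18.58 + 18.70 + 18.64 + 18.51 + 18.47 + 18.58 + 18.63 + 18.66 + 18.60 + 18.54) / 10 = 185.9100 / 10 = 18.5910
R̄ = (0.62 + 0.61 + 0.56 + 0.93 + 0.77 + 0.85 + 0.61 + 0.55 + 0.92 + 0.86) / 10 = 7.2800 / 10 = 0.7280
UCL = X̄̄ + A₂·R̄ = 18.5910 + 0.729 × 0.7280 = 19.1217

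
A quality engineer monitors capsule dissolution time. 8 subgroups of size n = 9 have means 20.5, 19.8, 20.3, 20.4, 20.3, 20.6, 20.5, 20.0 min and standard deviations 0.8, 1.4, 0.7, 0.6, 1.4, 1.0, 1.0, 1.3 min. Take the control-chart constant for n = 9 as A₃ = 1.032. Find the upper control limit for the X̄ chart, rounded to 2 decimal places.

21.36

X̄̄ = (20.5 + 19.8 + 20.3 + 20.4 + 20.3 + 20.6 + 20.5 + 20.0) / 8 = 20.3000
s̄ = (0.8 + 1.4 + 0.7 + 0.6 + 1.4 + 1.0 + 1.0 + 1.3) / 8 = 1.0250
UCL = X̄̄ + A₃·s̄ = 20.3000 + 1.032 × 1.0250 = 21.3578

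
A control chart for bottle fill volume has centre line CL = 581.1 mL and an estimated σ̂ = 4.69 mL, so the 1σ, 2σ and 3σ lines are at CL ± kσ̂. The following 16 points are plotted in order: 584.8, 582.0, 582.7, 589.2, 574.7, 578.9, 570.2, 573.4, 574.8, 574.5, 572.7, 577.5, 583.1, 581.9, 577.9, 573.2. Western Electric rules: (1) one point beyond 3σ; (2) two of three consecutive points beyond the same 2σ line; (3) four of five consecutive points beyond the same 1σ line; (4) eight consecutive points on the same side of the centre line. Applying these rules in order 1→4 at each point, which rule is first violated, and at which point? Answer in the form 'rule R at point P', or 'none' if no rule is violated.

Zone of each point (C = within 1σ̂, B = 1σ̂–2σ̂, A = 2σ̂–3σ̂, * = beyond 3σ̂; sign = side of CL): 1:+C, 2:+C, 3:+C, 4:+B, 5:-B, 6:-C, 7:-A, 8:-B, 9:-B, 10:-B, 11:-B, 12:-C, 13:+C, 14:+C, 15:-C, 16:-B
Rule 3 (four of five consecutive points beyond the same 1σ limit) is satisfied at point 9.

rule 3 at point 9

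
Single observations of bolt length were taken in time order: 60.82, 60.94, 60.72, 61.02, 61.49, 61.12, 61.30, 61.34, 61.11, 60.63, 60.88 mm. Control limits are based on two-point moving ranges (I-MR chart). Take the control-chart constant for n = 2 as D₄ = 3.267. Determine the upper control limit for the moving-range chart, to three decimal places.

Moving ranges: 0.12, 0.22, 0.30, 0.47, 0.37, 0.18, 0.04, 0.23, 0.48, 0.25; M̄R̄ = 2.6600 / 10 = 0.2660
UCL_MR = D₄·M̄R̄ = 3.267 × 0.2660 = 0.8690

0.869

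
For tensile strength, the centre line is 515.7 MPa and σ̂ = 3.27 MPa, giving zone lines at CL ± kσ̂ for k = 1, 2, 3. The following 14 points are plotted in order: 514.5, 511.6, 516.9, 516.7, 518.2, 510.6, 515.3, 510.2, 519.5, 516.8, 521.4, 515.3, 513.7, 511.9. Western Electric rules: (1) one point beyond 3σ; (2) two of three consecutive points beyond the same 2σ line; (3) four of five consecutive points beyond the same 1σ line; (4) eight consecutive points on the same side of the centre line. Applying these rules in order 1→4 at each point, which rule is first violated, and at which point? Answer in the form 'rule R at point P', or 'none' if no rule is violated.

Zone of each point (C = within 1σ̂, B = 1σ̂–2σ̂, A = 2σ̂–3σ̂, * = beyond 3σ̂; sign = side of CL): 1:-C, 2:-B, 3:+C, 4:+C, 5:+C, 6:-B, 7:-C, 8:-B, 9:+B, 10:+C, 11:+B, 12:-C, 13:-C, 14:-B
No rule fires across all 14 points.

none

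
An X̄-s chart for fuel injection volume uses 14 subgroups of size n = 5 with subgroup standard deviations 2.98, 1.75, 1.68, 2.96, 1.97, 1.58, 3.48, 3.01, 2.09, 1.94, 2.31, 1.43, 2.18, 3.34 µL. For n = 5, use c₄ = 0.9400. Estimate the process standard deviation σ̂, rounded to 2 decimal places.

s̄ = (2.98 + 1.75 + 1.68 + 2.96 + 1.97 + 1.58 + 3.48 + 3.01 + 2.09 + 1.94 + 2.31 + 1.43 + 2.18 + 3.34) / 14 = 2.3357
σ̂ = s̄ / c₄ = 2.3357 / 0.9400 = 2.4848

2.48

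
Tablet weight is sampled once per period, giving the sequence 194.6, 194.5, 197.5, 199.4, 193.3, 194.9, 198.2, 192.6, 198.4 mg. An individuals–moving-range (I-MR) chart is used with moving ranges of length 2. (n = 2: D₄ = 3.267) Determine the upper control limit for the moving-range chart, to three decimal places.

Moving ranges: 0.1, 3.0, 1.9, 6.1, 1.6, 3.3, 5.6, 5.8; M̄R̄ = 27.4000 / 8 = 3.4250
UCL_MR = D₄·M̄R̄ = 3.267 × 3.4250 = 11.1895

11.189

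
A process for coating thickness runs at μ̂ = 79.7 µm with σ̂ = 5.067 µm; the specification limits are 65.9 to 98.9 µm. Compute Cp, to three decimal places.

Cp = (USL − LSL) / (6σ̂) = (98.9 − 65.9) / (6 × 5.067) = 33.0000 / 30.4020 = 1.0855

1.085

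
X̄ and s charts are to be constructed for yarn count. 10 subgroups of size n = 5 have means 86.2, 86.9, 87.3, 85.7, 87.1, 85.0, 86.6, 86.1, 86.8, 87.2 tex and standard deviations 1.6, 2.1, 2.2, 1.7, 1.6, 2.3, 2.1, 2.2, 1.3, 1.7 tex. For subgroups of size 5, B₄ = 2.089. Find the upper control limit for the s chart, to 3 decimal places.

s̄ = (1.6 + 2.1 + 2.2 + 1.7 + 1.6 + 2.3 + 2.1 + 2.2 + 1.3 + 1.7) / 10 = 1.8800
UCL_s = B₄·s̄ = 2.089 × 1.8800 = 3.9273

3.927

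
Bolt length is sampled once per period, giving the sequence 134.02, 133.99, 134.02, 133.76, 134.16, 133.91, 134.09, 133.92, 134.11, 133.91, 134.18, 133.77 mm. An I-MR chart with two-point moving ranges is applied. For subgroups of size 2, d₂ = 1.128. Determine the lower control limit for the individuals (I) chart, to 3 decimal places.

133.409

X̄ = (134.02 + 133.99 + 134.02 + 133.76 + 134.16 + 133.91 + 134.09 + 133.92 + 134.11 + 133.91 + 134.18 + 133.77) / 12 = 133.9867
Moving ranges: 0.03, 0.03, 0.26, 0.40, 0.25, 0.18, 0.17, 0.19, 0.20, 0.27, 0.41; M̄R̄ = 2.3900 / 11 = 0.2173
LCL = X̄ − 3·M̄R̄/d₂ = 133.9867 − 3 × 0.2173 / 1.128 = 133.4088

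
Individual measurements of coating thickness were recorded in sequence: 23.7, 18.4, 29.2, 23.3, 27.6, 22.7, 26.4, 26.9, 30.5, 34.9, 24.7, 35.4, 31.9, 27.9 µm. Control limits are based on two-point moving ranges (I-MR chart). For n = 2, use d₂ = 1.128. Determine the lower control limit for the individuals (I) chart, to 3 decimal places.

X̄ = (23.7 + 18.4 + 29.2 + 23.3 + 27.6 + 22.7 + 26.4 + 26.9 + 30.5 + 34.9 + 24.7 + 35.4 + 31.9 + 27.9) / 14 = 27.3929
Moving ranges: 5.3, 10.8, 5.9, 4.3, 4.9, 3.7, 0.5, 3.6, 4.4, 10.2, 10.7, 3.5, 4.0; M̄R̄ = 71.8000 / 13 = 5.5231
LCL = X̄ − 3·M̄R̄/d₂ = 27.3929 − 3 × 5.5231 / 1.128 = 12.7038

12.704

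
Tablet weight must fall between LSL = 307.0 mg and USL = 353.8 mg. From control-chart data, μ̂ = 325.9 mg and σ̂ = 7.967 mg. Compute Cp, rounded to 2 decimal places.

Cp = (USL − LSL) / (6σ̂) = (353.8 − 307.0) / (6 × 7.967) = 46.8000 / 47.8020 = 0.9790

0.98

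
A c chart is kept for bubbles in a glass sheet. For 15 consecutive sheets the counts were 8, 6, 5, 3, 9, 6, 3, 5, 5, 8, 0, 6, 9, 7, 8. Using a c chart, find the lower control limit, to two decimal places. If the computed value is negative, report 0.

c̄ = (8 + 6 + 5 + 3 + 9 + 6 + 3 + 5 + 5 + 8 + 0 + 6 + 9 + 7 + 8) / 15 = 88 / 15 = 5.8667
LCL = c̄ − 3√c̄ = 5.8667 − 3 × 2.4221 = -1.3997 → 0 (cannot be negative)

0.00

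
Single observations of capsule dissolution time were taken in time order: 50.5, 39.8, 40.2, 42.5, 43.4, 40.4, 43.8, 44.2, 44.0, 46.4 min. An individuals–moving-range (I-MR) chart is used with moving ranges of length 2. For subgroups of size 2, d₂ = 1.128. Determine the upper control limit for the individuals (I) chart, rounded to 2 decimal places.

50.52

X̄ = (50.5 + 39.8 + 40.2 + 42.5 + 43.4 + 40.4 + 43.8 + 44.2 + 44.0 + 46.4) / 10 = 43.5200
Moving ranges: 10.7, 0.4, 2.3, 0.9, 3.0, 3.4, 0.4, 0.2, 2.4; M̄R̄ = 23.7000 / 9 = 2.6333
UCL = X̄ + 3·M̄R̄/d₂ = 43.5200 + 3 × 2.6333 / 1.128 = 50.5235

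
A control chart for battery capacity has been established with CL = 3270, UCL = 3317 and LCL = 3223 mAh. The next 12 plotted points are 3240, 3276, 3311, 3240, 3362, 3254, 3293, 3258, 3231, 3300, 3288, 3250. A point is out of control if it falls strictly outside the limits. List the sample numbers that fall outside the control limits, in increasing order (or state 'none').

5

Compare each point to [3223, 3317]: sample 5 = 3362 > UCL.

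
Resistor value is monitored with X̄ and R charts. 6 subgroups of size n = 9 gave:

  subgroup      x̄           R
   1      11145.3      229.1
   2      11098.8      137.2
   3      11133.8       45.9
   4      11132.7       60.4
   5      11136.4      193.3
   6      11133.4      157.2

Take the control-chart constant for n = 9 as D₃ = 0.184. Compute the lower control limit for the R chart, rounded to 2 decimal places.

25.24

R̄ = (229.1 + 137.2 + 45.9 + 60.4 + 193.3 + 157.2) / 6 = 823.1000 / 6 = 137.1833
LCL_R = D₃·R̄ = 0.184 × 137.1833 = 25.2417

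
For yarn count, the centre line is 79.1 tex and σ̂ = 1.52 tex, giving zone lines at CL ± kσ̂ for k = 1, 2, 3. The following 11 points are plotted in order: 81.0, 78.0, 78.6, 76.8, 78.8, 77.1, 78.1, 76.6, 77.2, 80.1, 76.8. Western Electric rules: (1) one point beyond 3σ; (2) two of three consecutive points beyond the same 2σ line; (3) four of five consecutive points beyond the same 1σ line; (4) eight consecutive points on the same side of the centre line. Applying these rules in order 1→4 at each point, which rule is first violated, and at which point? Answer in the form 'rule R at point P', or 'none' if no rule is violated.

Zone of each point (C = within 1σ̂, B = 1σ̂–2σ̂, A = 2σ̂–3σ̂, * = beyond 3σ̂; sign = side of CL): 1:+B, 2:-C, 3:-C, 4:-B, 5:-C, 6:-B, 7:-C, 8:-B, 9:-B, 10:+C, 11:-B
Rule 4 (eight consecutive points on the same side of the centre line) is satisfied at point 9.

rule 4 at point 9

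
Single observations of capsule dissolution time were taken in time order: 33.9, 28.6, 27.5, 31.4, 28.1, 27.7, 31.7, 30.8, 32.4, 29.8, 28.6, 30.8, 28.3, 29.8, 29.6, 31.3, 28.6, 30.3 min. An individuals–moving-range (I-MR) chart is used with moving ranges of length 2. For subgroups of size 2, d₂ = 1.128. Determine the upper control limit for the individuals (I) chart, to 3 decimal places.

X̄ = (33.9 + 28.6 + 27.5 + 31.4 + 28.1 + 27.7 + 31.7 + 30.8 + 32.4 + 29.8 + 28.6 + 30.8 + 28.3 + 29.8 + 29.6 + 31.3 + 28.6 + 30.3) / 18 = 29.9556
Moving ranges: 5.3, 1.1, 3.9, 3.3, 0.4, 4.0, 0.9, 1.6, 2.6, 1.2, 2.2, 2.5, 1.5, 0.2, 1.7, 2.7, 1.7; M̄R̄ = 36.8000 / 17 = 2.1647
UCL = X̄ + 3·M̄R̄/d₂ = 29.9556 + 3 × 2.1647 / 1.128 = 35.7128

35.713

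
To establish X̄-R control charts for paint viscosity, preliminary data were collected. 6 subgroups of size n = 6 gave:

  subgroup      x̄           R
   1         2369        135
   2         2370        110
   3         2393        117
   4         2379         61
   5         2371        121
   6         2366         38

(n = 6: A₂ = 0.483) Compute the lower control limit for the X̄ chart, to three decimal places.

2327.816

X̄̄ = (2369 + 2370 + 2393 + 2379 + 2371 + 2366) / 6 = 14248.0000 / 6 = 2374.6667
R̄ = (135 + 110 + 117 + 61 + 121 + 38) / 6 = 582.0000 / 6 = 97.0000
LCL = X̄̄ − A₂·R̄ = 2374.6667 − 0.483 × 97.0000 = 2327.8157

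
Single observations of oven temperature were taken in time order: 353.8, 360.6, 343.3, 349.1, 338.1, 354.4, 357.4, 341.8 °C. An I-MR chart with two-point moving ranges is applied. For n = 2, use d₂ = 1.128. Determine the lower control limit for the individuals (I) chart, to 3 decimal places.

321.013

X̄ = (353.8 + 360.6 + 343.3 + 349.1 + 338.1 + 354.4 + 357.4 + 341.8) / 8 = 349.8125
Moving ranges: 6.8, 17.3, 5.8, 11.0, 16.3, 3.0, 15.6; M̄R̄ = 75.8000 / 7 = 10.8286
LCL = X̄ − 3·M̄R̄/d₂ = 349.8125 − 3 × 10.8286 / 1.128 = 321.0131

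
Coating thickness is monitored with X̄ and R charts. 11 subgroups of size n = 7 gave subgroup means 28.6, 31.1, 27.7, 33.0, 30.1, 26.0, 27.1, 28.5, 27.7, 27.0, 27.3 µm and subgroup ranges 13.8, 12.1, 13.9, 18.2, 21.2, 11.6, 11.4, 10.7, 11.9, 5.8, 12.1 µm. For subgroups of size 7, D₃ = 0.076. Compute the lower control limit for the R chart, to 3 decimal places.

R̄ = (13.8 + 12.1 + 13.9 + 18.2 + 21.2 + 11.6 + 11.4 + 10.7 + 11.9 + 5.8 + 12.1) / 11 = 142.7000 / 11 = 12.9727
LCL_R = D₃·R̄ = 0.076 × 12.9727 = 0.9859

0.986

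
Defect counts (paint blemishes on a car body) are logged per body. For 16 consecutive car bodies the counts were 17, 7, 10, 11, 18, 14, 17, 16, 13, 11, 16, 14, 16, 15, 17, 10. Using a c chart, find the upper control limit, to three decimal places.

c̄ = (17 + 7 + 10 + 11 + 18 + 14 + 17 + 16 + 13 + 11 + 16 + 14 + 16 + 15 + 17 + 10) / 16 = 222 / 16 = 13.8750
UCL = c̄ + 3√c̄ = 13.8750 + 3 × √13.8750 = 13.8750 + 3 × 3.7249 = 25.0497

25.050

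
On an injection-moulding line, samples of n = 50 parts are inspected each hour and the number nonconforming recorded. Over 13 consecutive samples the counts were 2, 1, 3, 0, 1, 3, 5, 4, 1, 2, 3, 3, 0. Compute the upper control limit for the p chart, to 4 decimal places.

p̄ = Σdᵢ / (k·n) = 28 / (13 × 50) = 0.04308
UCL = p̄ + 3·√(p̄(1−p̄)/n) = 0.04308 + 3 × √(0.04308×0.95692/50) = 0.04308 + 3 × 0.02871 = 0.12922

0.1292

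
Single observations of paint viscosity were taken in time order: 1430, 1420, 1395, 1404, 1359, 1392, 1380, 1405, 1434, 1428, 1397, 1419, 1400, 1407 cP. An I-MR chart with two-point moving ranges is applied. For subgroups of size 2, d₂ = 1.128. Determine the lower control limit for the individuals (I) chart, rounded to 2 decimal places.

X̄ = (1430 + 1420 + 1395 + 1404 + 1359 + 1392 + 1380 + 1405 + 1434 + 1428 + 1397 + 1419 + 1400 + 1407) / 14 = 1405.0000
Moving ranges: 10, 25, 9, 45, 33, 12, 25, 29, 6, 31, 22, 19, 7; M̄R̄ = 273.0000 / 13 = 21.0000
LCL = X̄ − 3·M̄R̄/d₂ = 1405.0000 − 3 × 21.0000 / 1.128 = 1349.1489

1349.15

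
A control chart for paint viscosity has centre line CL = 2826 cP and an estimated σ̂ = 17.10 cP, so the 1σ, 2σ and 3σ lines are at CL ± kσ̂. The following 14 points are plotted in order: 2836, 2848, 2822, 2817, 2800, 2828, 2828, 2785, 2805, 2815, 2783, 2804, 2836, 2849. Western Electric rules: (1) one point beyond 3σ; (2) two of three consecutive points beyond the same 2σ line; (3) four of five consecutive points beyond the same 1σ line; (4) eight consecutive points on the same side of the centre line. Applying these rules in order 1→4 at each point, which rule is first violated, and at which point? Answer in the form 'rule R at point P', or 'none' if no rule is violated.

Zone of each point (C = within 1σ̂, B = 1σ̂–2σ̂, A = 2σ̂–3σ̂, * = beyond 3σ̂; sign = side of CL): 1:+C, 2:+B, 3:-C, 4:-C, 5:-B, 6:+C, 7:+C, 8:-A, 9:-B, 10:-C, 11:-A, 12:-B, 13:+C, 14:+B
Rule 3 (four of five consecutive points beyond the same 1σ limit) is satisfied at point 12.

rule 3 at point 12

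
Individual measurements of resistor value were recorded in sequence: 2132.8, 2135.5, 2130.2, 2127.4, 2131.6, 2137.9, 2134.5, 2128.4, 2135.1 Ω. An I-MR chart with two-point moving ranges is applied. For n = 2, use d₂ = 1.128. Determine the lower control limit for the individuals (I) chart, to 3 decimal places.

2120.133

X̄ = (2132.8 + 2135.5 + 2130.2 + 2127.4 + 2131.6 + 2137.9 + 2134.5 + 2128.4 + 2135.1) / 9 = 2132.6000
Moving ranges: 2.7, 5.3, 2.8, 4.2, 6.3, 3.4, 6.1, 6.7; M̄R̄ = 37.5000 / 8 = 4.6875
LCL = X̄ − 3·M̄R̄/d₂ = 2132.6000 − 3 × 4.6875 / 1.128 = 2120.1332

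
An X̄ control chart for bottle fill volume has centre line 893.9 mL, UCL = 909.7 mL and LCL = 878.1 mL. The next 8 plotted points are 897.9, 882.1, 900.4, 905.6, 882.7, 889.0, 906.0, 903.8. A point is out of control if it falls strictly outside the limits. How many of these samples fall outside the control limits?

0

All 8 points lie within [878.1, 909.7].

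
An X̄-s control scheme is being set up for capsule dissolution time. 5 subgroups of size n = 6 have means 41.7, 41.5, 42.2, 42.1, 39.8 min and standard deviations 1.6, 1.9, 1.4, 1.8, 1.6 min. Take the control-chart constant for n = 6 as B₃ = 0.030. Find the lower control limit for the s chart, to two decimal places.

0.05

s̄ = (1.6 + 1.9 + 1.4 + 1.8 + 1.6) / 5 = 1.6600
LCL_s = B₃·s̄ = 0.030 × 1.6600 = 0.0498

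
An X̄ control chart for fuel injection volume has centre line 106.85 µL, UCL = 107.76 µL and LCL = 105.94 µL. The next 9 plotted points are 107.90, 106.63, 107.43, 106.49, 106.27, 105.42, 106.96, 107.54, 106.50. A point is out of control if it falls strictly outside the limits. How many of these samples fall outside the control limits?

Compare each point to [105.94, 107.76]: sample 1 = 107.90 > UCL; sample 6 = 105.42 < LCL.

2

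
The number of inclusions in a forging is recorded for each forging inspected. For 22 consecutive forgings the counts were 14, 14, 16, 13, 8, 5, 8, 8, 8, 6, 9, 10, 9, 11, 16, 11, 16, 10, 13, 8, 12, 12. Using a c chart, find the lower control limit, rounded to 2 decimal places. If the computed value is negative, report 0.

c̄ = (14 + 14 + 16 + 13 + 8 + 5 + 8 + 8 + 8 + 6 + 9 + 10 + 9 + 11 + 16 + 11 + 16 + 10 + 13 + 8 + 12 + 12) / 22 = 237 / 22 = 10.7727
LCL = c̄ − 3√c̄ = 10.7727 − 3 × 3.2822 = 0.9262

0.93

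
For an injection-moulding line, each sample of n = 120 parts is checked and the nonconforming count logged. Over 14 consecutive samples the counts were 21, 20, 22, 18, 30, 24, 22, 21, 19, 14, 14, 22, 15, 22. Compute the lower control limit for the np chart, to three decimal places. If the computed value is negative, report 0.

p̄ = Σdᵢ / (k·n) = 284 / (14 × 120) = 0.16905
LCL = np̄ − 3·√(np̄(1−p̄)) = 20.2857 − 3 × 4.1057 = 7.9687

7.969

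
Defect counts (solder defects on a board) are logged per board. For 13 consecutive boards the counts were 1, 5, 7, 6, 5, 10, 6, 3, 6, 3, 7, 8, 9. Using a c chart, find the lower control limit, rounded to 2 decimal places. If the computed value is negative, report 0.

0.00

c̄ = (1 + 5 + 7 + 6 + 5 + 10 + 6 + 3 + 6 + 3 + 7 + 8 + 9) / 13 = 76 / 13 = 5.8462
LCL = c̄ − 3√c̄ = 5.8462 − 3 × 2.4179 = -1.4075 → 0 (cannot be negative)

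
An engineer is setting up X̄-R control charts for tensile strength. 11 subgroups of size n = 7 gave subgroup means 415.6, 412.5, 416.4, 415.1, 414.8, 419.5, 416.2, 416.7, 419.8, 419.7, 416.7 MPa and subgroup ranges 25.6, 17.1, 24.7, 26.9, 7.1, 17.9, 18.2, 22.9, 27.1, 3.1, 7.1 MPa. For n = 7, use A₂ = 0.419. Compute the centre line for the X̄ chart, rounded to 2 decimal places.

416.64

X̄̄ = (415.6 + 412.5 + 416.4 + 415.1 + 414.8 + 419.5 + 416.2 + 416.7 + 419.8 + 419.7 + 416.7) / 11 = 4583.0000 / 11 = 416.6364
CL = X̄̄ = 416.6364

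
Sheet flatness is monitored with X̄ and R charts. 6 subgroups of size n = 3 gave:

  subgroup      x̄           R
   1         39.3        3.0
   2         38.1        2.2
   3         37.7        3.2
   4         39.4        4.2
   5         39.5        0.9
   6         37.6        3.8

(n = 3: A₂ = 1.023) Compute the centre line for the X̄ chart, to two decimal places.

38.60

X̄̄ = (39.3 + 38.1 + 37.7 + 39.4 + 39.5 + 37.6) / 6 = 231.6000 / 6 = 38.6000
CL = X̄̄ = 38.6000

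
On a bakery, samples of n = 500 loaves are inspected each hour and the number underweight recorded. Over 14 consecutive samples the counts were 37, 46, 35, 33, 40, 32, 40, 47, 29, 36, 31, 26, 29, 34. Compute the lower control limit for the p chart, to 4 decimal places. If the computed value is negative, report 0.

p̄ = Σdᵢ / (k·n) = 495 / (14 × 500) = 0.07071
LCL = p̄ − 3·√(p̄(1−p̄)/n) = 0.07071 − 3 × 0.01146 = 0.03632

0.0363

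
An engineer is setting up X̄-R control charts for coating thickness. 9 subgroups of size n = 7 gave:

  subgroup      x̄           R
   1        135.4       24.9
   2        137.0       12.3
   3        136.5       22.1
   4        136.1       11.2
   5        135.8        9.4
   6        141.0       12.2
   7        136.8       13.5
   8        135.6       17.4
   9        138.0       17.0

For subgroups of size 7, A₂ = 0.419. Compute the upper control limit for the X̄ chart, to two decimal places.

143.43

X̄̄ = (135.4 + 137.0 + 136.5 + 136.1 + 135.8 + 141.0 + 136.8 + 135.6 + 138.0) / 9 = 1232.2000 / 9 = 136.9111
R̄ = (24.9 + 12.3 + 22.1 + 11.2 + 9.4 + 12.2 + 13.5 + 17.4 + 17.0) / 9 = 140.0000 / 9 = 15.5556
UCL = X̄̄ + A₂·R̄ = 136.9111 + 0.419 × 15.5556 = 143.4289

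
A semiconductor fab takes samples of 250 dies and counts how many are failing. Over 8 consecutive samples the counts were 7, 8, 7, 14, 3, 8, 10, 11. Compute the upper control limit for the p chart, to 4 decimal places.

p̄ = Σdᵢ / (k·n) = 68 / (8 × 250) = 0.03400
UCL = p̄ + 3·√(p̄(1−p̄)/n) = 0.03400 + 3 × √(0.03400×0.96600/250) = 0.03400 + 3 × 0.01146 = 0.06839

0.0684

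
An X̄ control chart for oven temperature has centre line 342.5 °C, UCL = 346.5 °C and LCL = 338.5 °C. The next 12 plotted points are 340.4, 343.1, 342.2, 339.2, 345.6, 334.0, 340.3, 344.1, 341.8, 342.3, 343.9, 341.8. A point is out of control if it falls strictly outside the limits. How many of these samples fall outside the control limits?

Compare each point to [338.5, 346.5]: sample 6 = 334.0 < LCL.

1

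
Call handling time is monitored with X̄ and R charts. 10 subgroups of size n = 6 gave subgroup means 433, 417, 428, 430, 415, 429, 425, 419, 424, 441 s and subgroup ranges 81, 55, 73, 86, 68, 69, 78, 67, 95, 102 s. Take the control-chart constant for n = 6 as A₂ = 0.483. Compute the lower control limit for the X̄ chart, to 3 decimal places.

388.716

X̄̄ = (433 + 417 + 428 + 430 + 415 + 429 + 425 + 419 + 424 + 441) / 10 = 4261.0000 / 10 = 426.1000
R̄ = (81 + 55 + 73 + 86 + 68 + 69 + 78 + 67 + 95 + 102) / 10 = 774.0000 / 10 = 77.4000
LCL = X̄̄ − A₂·R̄ = 426.1000 − 0.483 × 77.4000 = 388.7158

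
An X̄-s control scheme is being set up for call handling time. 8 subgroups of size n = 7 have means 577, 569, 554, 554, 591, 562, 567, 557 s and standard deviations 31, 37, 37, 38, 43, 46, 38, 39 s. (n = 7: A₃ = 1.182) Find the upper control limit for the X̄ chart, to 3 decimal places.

612.030

X̄̄ = (577 + 569 + 554 + 554 + 591 + 562 + 567 + 557) / 8 = 566.3750
s̄ = (31 + 37 + 37 + 38 + 43 + 46 + 38 + 39) / 8 = 38.6250
UCL = X̄̄ + A₃·s̄ = 566.3750 + 1.182 × 38.6250 = 612.0298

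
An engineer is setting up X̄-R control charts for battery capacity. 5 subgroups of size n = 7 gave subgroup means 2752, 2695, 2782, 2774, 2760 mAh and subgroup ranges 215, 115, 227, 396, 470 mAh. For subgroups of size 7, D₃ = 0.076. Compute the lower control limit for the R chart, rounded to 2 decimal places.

21.63

R̄ = (215 + 115 + 227 + 396 + 470) / 5 = 1423.0000 / 5 = 284.6000
LCL_R = D₃·R̄ = 0.076 × 284.6000 = 21.6296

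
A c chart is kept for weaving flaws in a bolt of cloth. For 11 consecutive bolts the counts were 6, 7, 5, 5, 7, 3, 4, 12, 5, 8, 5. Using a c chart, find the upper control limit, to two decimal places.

13.49

c̄ = (6 + 7 + 5 + 5 + 7 + 3 + 4 + 12 + 5 + 8 + 5) / 11 = 67 / 11 = 6.0909
UCL = c̄ + 3√c̄ = 6.0909 + 3 × √6.0909 = 6.0909 + 3 × 2.4680 = 13.4948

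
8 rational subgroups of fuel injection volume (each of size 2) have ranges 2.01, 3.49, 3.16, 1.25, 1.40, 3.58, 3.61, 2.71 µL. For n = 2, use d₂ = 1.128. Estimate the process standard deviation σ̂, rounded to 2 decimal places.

2.35

R̄ = (2.01 + 3.49 + 3.16 + 1.25 + 1.40 + 3.58 + 3.61 + 2.71) / 8 = 2.6513
σ̂ = R̄ / d₂ = 2.6513 / 1.128 = 2.3504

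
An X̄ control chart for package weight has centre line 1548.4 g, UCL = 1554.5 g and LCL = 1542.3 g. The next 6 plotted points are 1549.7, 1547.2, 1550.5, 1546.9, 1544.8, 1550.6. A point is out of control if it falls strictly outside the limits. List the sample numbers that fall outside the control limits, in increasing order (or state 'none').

none

All 6 points lie within [1542.3, 1554.5].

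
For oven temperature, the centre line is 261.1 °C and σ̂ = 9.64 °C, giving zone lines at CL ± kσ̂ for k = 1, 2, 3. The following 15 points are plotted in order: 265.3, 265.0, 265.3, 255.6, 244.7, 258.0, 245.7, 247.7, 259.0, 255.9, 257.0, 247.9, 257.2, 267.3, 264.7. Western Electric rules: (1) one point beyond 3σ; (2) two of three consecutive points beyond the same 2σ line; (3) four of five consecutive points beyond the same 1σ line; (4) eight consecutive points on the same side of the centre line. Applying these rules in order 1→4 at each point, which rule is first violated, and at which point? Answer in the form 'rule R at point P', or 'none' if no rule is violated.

rule 4 at point 11

Zone of each point (C = within 1σ̂, B = 1σ̂–2σ̂, A = 2σ̂–3σ̂, * = beyond 3σ̂; sign = side of CL): 1:+C, 2:+C, 3:+C, 4:-C, 5:-B, 6:-C, 7:-B, 8:-B, 9:-C, 10:-C, 11:-C, 12:-B, 13:-C, 14:+C, 15:+C
Rule 4 (eight consecutive points on the same side of the centre line) is satisfied at point 11.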